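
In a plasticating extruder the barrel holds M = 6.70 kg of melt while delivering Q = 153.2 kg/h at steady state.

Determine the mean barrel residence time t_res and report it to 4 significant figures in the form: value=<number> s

value=157.4 s

Q_s = Q / 3600 = 153.2 / 3600 = 0.0425556 kg/s
t_res = M / Q_s = 6.70 / 0.0425556 = 157.441 s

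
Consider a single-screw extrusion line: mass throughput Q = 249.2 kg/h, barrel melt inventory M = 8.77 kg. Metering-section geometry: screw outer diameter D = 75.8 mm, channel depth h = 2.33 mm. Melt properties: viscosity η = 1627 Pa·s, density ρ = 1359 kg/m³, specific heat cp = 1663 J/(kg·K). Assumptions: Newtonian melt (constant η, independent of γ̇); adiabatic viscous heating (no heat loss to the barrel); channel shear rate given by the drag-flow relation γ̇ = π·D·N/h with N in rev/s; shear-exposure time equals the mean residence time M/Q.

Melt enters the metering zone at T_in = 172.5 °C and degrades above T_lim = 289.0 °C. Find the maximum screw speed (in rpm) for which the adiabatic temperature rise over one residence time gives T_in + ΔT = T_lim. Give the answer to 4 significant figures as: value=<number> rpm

Convert throughput: Q = 249.2 kg/h = 249.2/3600 = 0.0692222 kg/s
t_res = M / Q_s = 8.77 / 0.0692222 = 126.693 s
Geometry in SI: D = 75.8 mm → 0.0758 m, h = 2.33 mm → 0.00233 m
ΔT_a = T_lim − T_in = 289.0 °C − 172.5 °C = 116.5 K
γ̇_max² = ΔT_a·ρ·cp/(η·t_res) = 116.5·1359·1663/(1627·126.693) = 1277.31 s⁻²
γ̇_max = sqrt(1277.31) = 35.7395 s⁻¹
N_max = γ̇_max h / (πD) = 35.7395·0.00233/(π·0.0758) = 0.349691 rev/s → ×60 = 20.9815 rpm

value=20.98 rpm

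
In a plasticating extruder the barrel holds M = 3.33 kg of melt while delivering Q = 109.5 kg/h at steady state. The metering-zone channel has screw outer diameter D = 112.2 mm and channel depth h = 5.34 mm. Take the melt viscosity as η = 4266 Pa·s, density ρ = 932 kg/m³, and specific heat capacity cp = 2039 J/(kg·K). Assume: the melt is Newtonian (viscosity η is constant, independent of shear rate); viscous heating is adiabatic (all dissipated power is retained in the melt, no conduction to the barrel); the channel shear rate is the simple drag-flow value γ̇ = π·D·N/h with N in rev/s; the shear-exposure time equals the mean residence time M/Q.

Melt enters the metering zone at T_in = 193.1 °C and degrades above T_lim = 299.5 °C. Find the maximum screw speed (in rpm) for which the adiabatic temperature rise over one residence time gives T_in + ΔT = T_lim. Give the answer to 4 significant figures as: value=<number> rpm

value=18.91 rpm

Convert throughput: Q = 109.5 kg/h = 109.5/3600 = 0.0304167 kg/s
Mean residence time: t_res = M/Q_s = 3.33 kg / 0.0304167 kg/s = 109.479 s
D = 112.2 mm = 0.1122 m;  h = 5.34 mm = 0.00534 m
ΔT_a = T_lim − T_in = 299.5 − 193.1 = 106.4 K
γ̇_max² = ΔT_a·ρ·cp / (η·t_res) = [106.4 × 932 × 2039] / [4266 × 109.479] = 432.934 s⁻²
γ̇_max = sqrt(432.934) = 20.8071 s⁻¹
N_max = γ̇_max·h / (π·D) = 20.8071 · 0.00534 / (π · 0.1122) = 0.315217 rev/s = 18.913 rpm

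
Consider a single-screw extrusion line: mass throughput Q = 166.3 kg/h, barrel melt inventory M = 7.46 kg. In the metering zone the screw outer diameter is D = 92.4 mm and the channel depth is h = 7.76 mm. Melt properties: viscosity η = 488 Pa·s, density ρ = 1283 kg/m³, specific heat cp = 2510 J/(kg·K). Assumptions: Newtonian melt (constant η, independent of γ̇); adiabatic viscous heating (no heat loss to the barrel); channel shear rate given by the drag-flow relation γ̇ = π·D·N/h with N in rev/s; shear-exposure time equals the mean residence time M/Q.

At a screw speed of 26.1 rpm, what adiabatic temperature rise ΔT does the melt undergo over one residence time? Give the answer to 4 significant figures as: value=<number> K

value=6.480 K

Convert throughput: Q = 166.3 kg/h = 166.3/3600 = 0.0461944 kg/s
t_res = M / Q_s = 7.46 / 0.0461944 = 161.491 s
Geometry in metres: D = 92.4 mm → 0.0924 m, h = 7.76 mm → 0.00776 m; screw speed N = 26.1 rpm = 0.435 rev/s
γ̇ = π·D·N / h = π · 0.0924 · 0.435 / 0.00776 = 16.2723 s⁻¹
Adiabatic rise: ΔT = η γ̇² t_res / (ρ cp) = 488·(16.2723)²·161.491 / (1283·2510) = 6.47988 K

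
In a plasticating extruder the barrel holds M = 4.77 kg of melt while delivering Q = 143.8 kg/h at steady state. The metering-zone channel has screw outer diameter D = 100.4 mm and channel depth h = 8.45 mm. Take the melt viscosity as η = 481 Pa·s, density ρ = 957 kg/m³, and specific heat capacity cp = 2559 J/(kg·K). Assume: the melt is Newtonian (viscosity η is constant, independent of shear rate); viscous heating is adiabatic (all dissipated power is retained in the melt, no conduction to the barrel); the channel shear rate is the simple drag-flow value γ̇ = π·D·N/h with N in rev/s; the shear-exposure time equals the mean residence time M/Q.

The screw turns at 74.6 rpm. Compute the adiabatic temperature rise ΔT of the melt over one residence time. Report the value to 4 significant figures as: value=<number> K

value=50.52 K

Q_s = Q / 3600 = 143.8 / 3600 = 0.0399444 kg/s
t_res = M / Q_s = 4.77 ÷ 0.0399444 = 119.416 s
D = 100.4 mm = 0.1004 m;  h = 8.45 mm = 0.00845 m;  N = 74.6 rpm / 60 = 1.24333 rev/s
γ̇ = π·D·N / h = π · 0.1004 · 1.24333 / 0.00845 = 46.4103 s⁻¹
ΔT = η·γ̇²·t_res / (ρ·cp) = 481 · (46.4103)² · 119.416 / (957 · 2559) = 50.5189 K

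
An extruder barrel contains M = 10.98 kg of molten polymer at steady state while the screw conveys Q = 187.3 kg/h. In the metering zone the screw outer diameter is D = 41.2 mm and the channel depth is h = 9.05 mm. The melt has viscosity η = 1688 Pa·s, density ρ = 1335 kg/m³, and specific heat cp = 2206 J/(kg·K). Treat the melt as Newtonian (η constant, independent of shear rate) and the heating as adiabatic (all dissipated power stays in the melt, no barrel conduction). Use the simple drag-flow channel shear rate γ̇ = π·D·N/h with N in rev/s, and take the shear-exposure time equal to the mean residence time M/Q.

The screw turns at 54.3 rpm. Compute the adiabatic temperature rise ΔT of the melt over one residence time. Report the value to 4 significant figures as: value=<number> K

Convert throughput: Q = 187.3 kg/h = 187.3/3600 = 0.0520278 kg/s
t_res = M / Q_s = 10.98 ÷ 0.0520278 = 211.041 s
D = 41.2 mm = 0.0412 m;  h = 9.05 mm = 0.00905 m;  N = 54.3 rpm / 60 = 0.905 rev/s
γ̇ = π D N / h = (π)(0.0412)(0.905) / 0.00905 = 12.9434 s⁻¹
ΔT = η·γ̇²·t_res/(ρ·cp) = [1688 × 12.9434² × 211.041] / [1335 × 2206] = 20.265 K

value=20.27 K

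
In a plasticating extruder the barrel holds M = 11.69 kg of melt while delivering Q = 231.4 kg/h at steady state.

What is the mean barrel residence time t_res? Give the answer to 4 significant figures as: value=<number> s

value=181.9 s

Throughput in SI: Q_s = 231.4 kg/h ÷ 3600 s/h = 0.0642778 kg/s
Mean residence time: t_res = M/Q_s = 11.69 kg / 0.0642778 kg/s = 181.867 s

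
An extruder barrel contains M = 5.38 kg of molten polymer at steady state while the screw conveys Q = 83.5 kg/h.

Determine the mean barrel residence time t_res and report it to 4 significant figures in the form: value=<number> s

value=232.0 s

Convert throughput: Q = 83.5 kg/h = 83.5/3600 = 0.0231944 kg/s
t_res = M / Q_s = 5.38 ÷ 0.0231944 = 231.952 s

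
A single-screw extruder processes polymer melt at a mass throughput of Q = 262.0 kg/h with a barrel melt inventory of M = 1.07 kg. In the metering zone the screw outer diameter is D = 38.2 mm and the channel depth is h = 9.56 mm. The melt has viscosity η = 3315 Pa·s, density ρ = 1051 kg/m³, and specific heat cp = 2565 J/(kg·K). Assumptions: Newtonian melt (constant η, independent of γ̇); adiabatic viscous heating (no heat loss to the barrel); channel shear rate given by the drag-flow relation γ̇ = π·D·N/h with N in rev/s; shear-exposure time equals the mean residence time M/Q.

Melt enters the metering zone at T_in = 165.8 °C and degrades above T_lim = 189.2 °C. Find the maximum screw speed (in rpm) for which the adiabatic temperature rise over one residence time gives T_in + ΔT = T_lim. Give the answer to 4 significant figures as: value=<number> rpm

value=172.0 rpm

Throughput in SI: Q_s = 262.0 kg/h ÷ 3600 s/h = 0.0727778 kg/s
Mean residence time: t_res = M/Q_s = 1.07 kg / 0.0727778 kg/s = 14.7023 s
Convert to metres: D = 0.0382 m, h = 0.00956 m
ΔT_a = T_lim − T_in = 189.2 − 165.8 = 23.4 K
γ̇_max² = ΔT_a·ρ·cp / (η·t_res) = [23.4 × 1051 × 2565] / [3315 × 14.7023] = 1294.31 s⁻²
γ̇_max = √1294.31 = 35.9765 s⁻¹
N_max = γ̇_max·h / (π·D) = 35.9765 · 0.00956 / (π · 0.0382) = 2.86592 rev/s = 171.955 rpm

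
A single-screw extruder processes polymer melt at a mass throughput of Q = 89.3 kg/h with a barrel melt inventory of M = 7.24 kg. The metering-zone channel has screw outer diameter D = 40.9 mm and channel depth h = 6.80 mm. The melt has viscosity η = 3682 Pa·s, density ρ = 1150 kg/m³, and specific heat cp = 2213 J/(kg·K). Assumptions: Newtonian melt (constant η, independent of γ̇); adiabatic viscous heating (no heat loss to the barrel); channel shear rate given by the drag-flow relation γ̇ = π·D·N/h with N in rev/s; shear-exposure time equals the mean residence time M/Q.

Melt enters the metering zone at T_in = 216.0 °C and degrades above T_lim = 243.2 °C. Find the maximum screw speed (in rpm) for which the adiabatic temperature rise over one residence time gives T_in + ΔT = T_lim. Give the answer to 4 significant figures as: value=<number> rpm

Convert throughput: Q = 89.3 kg/h = 89.3/3600 = 0.0248056 kg/s
t_res = M / Q_s = 7.24 / 0.0248056 = 291.87 s
Convert to metres: D = 0.0409 m, h = 0.0068 m
Allowable rise: ΔT_a = T_lim − T_in = 243.2 − 216.0 = 27.2 K
γ̇_max² = ΔT_a·ρ·cp/(η·t_res) = 27.2·1150·2213/(3682·291.87) = 64.4132 s⁻²
γ̇_max = √64.4132 = 8.02578 s⁻¹
N_max = γ̇_max h / (πD) = 8.02578·0.0068/(π·0.0409) = 0.42474 rev/s → ×60 = 25.4844 rpm

value=25.48 rpm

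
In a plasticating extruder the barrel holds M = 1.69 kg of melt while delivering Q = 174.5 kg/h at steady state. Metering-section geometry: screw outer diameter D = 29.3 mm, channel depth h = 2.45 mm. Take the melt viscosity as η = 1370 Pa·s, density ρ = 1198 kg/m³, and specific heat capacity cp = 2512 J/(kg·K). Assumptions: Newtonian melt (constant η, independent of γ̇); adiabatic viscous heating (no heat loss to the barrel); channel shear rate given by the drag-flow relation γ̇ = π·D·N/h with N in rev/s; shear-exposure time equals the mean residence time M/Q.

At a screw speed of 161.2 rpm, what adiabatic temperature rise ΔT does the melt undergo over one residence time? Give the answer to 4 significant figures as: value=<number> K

Throughput in SI: Q_s = 174.5 kg/h ÷ 3600 s/h = 0.0484722 kg/s
t_res = M / Q_s = 1.69 ÷ 0.0484722 = 34.8653 s
Geometry in metres: D = 29.3 mm → 0.0293 m, h = 2.45 mm → 0.00245 m; screw speed N = 161.2 rpm = 2.68667 rev/s
γ̇ = π D N / h = (π)(0.0293)(2.68667) / 0.00245 = 100.94 s⁻¹
ΔT = η·γ̇²·t_res / (ρ·cp) = 1370 · (100.94)² · 34.8653 / (1198 · 2512) = 161.722 K

value=161.7 K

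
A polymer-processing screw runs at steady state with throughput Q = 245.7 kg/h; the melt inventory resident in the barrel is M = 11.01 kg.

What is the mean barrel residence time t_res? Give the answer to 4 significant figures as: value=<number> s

value=161.3 s

Q_s = Q / 3600 = 245.7 / 3600 = 0.06825 kg/s
t_res = M / Q_s = 11.01 / 0.06825 = 161.319 s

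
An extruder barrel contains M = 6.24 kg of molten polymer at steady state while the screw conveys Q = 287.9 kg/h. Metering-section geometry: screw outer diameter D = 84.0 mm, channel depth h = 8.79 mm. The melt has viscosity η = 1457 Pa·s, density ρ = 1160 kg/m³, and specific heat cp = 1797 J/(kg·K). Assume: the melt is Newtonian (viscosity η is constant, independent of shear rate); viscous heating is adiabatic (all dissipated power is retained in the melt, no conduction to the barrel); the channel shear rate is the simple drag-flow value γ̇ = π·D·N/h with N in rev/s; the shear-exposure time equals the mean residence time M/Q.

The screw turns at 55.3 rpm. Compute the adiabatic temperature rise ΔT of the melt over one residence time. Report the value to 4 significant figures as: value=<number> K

value=41.76 K

Q_s = Q / 3600 = 287.9 / 3600 = 0.0799722 kg/s
Mean residence time: t_res = M/Q_s = 6.24 kg / 0.0799722 kg/s = 78.0271 s
Geometry in metres: D = 84.0 mm → 0.084 m, h = 8.79 mm → 0.00879 m; screw speed N = 55.3 rpm = 0.921667 rev/s
γ̇ = π D N / h = (π)(0.084)(0.921667) / 0.00879 = 27.6703 s⁻¹
ΔT = η·γ̇²·t_res/(ρ·cp) = [1457 × 27.6703² × 78.0271] / [1160 × 1797] = 41.7568 K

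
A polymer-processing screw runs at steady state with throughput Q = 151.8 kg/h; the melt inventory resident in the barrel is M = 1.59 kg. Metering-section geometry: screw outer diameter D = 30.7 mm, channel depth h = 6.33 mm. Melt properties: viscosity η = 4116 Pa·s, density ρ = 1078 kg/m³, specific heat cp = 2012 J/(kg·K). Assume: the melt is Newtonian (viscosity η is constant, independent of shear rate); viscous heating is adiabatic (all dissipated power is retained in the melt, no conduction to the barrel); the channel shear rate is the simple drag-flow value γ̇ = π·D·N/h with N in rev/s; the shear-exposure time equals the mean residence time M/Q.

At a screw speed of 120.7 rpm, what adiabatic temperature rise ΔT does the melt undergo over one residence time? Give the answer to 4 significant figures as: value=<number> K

Q_s = Q / 3600 = 151.8 / 3600 = 0.0421667 kg/s
Mean residence time: t_res = M/Q_s = 1.59 kg / 0.0421667 kg/s = 37.7075 s
Geometry in metres: D = 30.7 mm → 0.0307 m, h = 6.33 mm → 0.00633 m; screw speed N = 120.7 rpm = 2.01167 rev/s
Shear rate: γ̇ = πDN/h = π·0.0307·2.01167/0.00633 = 30.6507 s⁻¹
Adiabatic rise: ΔT = η γ̇² t_res / (ρ cp) = 4116·(30.6507)²·37.7075 / (1078·2012) = 67.2261 K

value=67.23 K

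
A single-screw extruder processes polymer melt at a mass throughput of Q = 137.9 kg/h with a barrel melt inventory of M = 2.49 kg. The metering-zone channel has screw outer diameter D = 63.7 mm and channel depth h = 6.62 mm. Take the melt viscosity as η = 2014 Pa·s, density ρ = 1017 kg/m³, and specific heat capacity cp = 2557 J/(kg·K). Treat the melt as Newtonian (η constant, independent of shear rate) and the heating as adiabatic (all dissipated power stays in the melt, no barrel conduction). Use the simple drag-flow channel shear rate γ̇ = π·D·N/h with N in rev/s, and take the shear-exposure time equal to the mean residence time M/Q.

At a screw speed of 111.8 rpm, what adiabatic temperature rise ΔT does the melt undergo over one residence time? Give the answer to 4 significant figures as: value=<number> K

Throughput in SI: Q_s = 137.9 kg/h ÷ 3600 s/h = 0.0383056 kg/s
t_res = M / Q_s = 2.49 / 0.0383056 = 65.0036 s
D = 63.7 mm = 0.0637 m;  h = 6.62 mm = 0.00662 m;  N = 111.8 rpm / 60 = 1.86333 rev/s
γ̇ = π·D·N / h = π · 0.0637 · 1.86333 / 0.00662 = 56.3277 s⁻¹
ΔT = η·γ̇²·t_res/(ρ·cp) = [2014 × 56.3277² × 65.0036] / [1017 × 2557] = 159.731 K

value=159.7 K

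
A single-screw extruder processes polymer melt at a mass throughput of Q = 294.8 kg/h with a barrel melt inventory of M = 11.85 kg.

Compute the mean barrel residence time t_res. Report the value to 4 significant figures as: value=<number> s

value=144.7 s

Convert throughput: Q = 294.8 kg/h = 294.8/3600 = 0.0818889 kg/s
t_res = M / Q_s = 11.85 / 0.0818889 = 144.708 s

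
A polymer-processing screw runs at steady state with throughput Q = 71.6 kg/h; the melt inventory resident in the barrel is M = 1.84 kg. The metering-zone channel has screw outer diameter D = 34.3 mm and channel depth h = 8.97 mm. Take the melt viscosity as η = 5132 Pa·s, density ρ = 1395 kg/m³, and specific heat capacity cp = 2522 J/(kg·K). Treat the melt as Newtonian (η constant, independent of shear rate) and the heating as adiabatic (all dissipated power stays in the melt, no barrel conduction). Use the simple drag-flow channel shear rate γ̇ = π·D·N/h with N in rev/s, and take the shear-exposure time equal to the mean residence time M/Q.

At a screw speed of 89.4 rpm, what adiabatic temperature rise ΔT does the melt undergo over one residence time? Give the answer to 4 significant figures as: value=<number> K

value=43.24 K

Convert throughput: Q = 71.6 kg/h = 71.6/3600 = 0.0198889 kg/s
t_res = M / Q_s = 1.84 / 0.0198889 = 92.514 s
Convert to SI: D = 0.0343 m, h = 0.00897 m, N = 89.4/60 = 1.49 rev/s
Shear rate: γ̇ = πDN/h = π·0.0343·1.49/0.00897 = 17.8994 s⁻¹
ΔT = η·γ̇²·t_res / (ρ·cp) = 5132 · (17.8994)² · 92.514 / (1395 · 2522) = 43.2365 K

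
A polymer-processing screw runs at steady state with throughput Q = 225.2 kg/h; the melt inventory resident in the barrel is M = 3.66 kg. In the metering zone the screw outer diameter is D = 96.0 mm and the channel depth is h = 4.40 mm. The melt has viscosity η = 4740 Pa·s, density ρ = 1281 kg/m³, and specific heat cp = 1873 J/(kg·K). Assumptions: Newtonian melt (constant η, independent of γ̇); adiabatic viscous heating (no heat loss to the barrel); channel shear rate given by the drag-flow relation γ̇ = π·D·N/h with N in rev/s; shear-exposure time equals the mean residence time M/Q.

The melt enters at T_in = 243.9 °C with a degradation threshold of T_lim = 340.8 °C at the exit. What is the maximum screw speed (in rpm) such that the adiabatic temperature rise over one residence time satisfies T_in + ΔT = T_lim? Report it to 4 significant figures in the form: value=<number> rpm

value=25.34 rpm

Convert throughput: Q = 225.2 kg/h = 225.2/3600 = 0.0625556 kg/s
t_res = M / Q_s = 3.66 / 0.0625556 = 58.508 s
D = 96.0 mm = 0.096 m;  h = 4.40 mm = 0.0044 m
Allowable rise: ΔT_a = T_lim − T_in = 340.8 − 243.9 = 96.9 K
γ̇_max² = ΔT_a·ρ·cp / (η·t_res) = [96.9 × 1281 × 1873] / [4740 × 58.508] = 838.334 s⁻²
γ̇_max = sqrt(838.334) = 28.954 s⁻¹
N_max = γ̇_max·h / (π·D) = 28.954 · 0.0044 / (π · 0.096) = 0.422416 rev/s = 25.3449 rpm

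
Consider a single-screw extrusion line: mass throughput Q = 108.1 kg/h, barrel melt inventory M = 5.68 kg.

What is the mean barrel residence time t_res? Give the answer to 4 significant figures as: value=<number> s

value=189.2 s

Throughput in SI: Q_s = 108.1 kg/h ÷ 3600 s/h = 0.0300278 kg/s
Mean residence time: t_res = M/Q_s = 5.68 kg / 0.0300278 kg/s = 189.158 s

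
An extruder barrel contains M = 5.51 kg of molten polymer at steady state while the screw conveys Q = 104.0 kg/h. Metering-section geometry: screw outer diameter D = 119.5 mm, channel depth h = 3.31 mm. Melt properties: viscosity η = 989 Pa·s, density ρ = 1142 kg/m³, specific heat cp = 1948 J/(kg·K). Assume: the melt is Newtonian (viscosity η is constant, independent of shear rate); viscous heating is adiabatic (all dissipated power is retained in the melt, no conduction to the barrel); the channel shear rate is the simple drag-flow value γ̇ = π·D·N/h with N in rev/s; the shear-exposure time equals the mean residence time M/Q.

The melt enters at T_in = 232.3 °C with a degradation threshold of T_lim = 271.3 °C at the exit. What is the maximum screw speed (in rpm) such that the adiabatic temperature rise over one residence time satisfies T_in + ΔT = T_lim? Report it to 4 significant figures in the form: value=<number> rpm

value=11.35 rpm

Convert throughput: Q = 104.0 kg/h = 104.0/3600 = 0.0288889 kg/s
Mean residence time: t_res = M/Q_s = 5.51 kg / 0.0288889 kg/s = 190.731 s
Convert to metres: D = 0.1195 m, h = 0.00331 m
ΔT_a = T_lim − T_in = 271.3 °C − 232.3 °C = 39 K
Invert ΔT = ηγ̇²t_res/(ρcp) for γ̇: γ̇_max² = ΔT_a ρ cp / (η t_res) = 39·1142·1948 / (989·190.731) = 459.942 s⁻²
γ̇_max = sqrt(459.942) = 21.4462 s⁻¹
Solve γ̇ = πDN/h for N: N_max = γ̇_max·h/(π·D) = 21.4462 × 0.00331 / (π × 0.1195) = 0.189087 rev/s = 11.3452 rpm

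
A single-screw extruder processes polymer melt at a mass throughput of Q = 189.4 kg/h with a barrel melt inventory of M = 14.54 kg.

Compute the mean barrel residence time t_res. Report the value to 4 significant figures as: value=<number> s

Q_s = Q / 3600 = 189.4 / 3600 = 0.0526111 kg/s
t_res = M / Q_s = 14.54 ÷ 0.0526111 = 276.367 s

value=276.4 s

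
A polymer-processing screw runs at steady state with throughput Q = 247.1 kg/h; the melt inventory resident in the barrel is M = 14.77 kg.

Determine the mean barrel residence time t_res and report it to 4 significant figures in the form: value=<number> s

value=215.2 s

Convert throughput: Q = 247.1 kg/h = 247.1/3600 = 0.0686389 kg/s
t_res = M / Q_s = 14.77 / 0.0686389 = 215.184 s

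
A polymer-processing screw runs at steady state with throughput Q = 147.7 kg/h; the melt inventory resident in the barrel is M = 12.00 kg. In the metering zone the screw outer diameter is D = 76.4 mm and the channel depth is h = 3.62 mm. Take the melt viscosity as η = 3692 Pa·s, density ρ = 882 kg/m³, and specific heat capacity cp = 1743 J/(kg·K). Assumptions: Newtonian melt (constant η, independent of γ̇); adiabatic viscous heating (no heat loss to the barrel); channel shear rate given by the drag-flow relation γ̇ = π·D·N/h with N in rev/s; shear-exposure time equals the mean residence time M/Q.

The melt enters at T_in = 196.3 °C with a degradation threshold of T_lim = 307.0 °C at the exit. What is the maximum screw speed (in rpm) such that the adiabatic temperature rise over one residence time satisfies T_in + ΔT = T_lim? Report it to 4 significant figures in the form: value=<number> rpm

value=11.36 rpm

Q_s = Q / 3600 = 147.7 / 3600 = 0.0410278 kg/s
t_res = M / Q_s = 12.00 ÷ 0.0410278 = 292.485 s
D = 76.4 mm = 0.0764 m;  h = 3.62 mm = 0.00362 m
Allowable rise: ΔT_a = T_lim − T_in = 307.0 − 196.3 = 110.7 K
γ̇_max² = ΔT_a·ρ·cp / (η·t_res) = [110.7 × 882 × 1743] / [3692 × 292.485] = 157.597 s⁻²
γ̇_max = √157.597 = 12.5538 s⁻¹
Solve γ̇ = πDN/h for N: N_max = γ̇_max·h/(π·D) = 12.5538 × 0.00362 / (π × 0.0764) = 0.189339 rev/s = 11.3603 rpm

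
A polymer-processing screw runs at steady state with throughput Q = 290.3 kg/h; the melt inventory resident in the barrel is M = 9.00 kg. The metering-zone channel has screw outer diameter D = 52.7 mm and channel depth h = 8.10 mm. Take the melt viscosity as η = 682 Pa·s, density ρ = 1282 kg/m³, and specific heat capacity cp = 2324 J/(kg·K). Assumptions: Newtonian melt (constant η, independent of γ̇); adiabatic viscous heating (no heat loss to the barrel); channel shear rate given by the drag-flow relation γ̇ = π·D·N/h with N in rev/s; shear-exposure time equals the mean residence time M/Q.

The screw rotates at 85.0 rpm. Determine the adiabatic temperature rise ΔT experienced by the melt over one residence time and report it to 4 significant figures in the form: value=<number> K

Q_s = Q / 3600 = 290.3 / 3600 = 0.0806389 kg/s
t_res = M / Q_s = 9.00 ÷ 0.0806389 = 111.609 s
Convert to SI: D = 0.0527 m, h = 0.0081 m, N = 85.0/60 = 1.41667 rev/s
γ̇ = π·D·N / h = π · 0.0527 · 1.41667 / 0.0081 = 28.9563 s⁻¹
Adiabatic rise: ΔT = η γ̇² t_res / (ρ cp) = 682·(28.9563)²·111.609 / (1282·2324) = 21.4212 K

value=21.42 K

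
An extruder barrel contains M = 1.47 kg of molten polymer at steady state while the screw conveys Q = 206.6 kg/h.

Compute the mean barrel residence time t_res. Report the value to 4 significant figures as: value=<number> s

value=25.61 s

Q_s = Q / 3600 = 206.6 / 3600 = 0.0573889 kg/s
Mean residence time: t_res = M/Q_s = 1.47 kg / 0.0573889 kg/s = 25.6147 s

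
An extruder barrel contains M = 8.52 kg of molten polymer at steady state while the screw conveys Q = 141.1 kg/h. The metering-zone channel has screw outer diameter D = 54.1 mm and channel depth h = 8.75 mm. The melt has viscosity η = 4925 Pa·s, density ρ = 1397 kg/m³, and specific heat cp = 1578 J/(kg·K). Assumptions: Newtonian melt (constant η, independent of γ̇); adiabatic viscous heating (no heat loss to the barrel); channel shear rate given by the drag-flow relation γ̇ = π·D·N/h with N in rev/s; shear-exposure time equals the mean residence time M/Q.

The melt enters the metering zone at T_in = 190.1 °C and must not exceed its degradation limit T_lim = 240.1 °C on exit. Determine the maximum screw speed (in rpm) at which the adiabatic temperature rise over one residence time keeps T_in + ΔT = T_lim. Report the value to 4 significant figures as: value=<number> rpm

Q_s = Q / 3600 = 141.1 / 3600 = 0.0391944 kg/s
t_res = M / Q_s = 8.52 / 0.0391944 = 217.378 s
Geometry in SI: D = 54.1 mm → 0.0541 m, h = 8.75 mm → 0.00875 m
ΔT_a = T_lim − T_in = 240.1 °C − 190.1 °C = 50 K
Invert ΔT = ηγ̇²t_res/(ρcp) for γ̇: γ̇_max² = ΔT_a ρ cp / (η t_res) = 50·1397·1578 / (4925·217.378) = 102.956 s⁻²
γ̇_max = sqrt(102.956) = 10.1467 s⁻¹
N_max = γ̇_max·h / (π·D) = 10.1467 · 0.00875 / (π · 0.0541) = 0.522381 rev/s = 31.3428 rpm

value=31.34 rpm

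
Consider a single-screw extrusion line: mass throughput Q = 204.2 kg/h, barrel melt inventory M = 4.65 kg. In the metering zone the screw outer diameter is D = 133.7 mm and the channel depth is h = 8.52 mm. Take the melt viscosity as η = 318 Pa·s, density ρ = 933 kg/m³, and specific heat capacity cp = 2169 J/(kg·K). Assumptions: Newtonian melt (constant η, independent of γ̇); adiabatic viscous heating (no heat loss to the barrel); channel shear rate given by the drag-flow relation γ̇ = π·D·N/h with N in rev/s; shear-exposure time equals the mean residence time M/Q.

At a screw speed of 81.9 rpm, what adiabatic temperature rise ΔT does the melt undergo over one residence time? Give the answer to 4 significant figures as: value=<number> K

Throughput in SI: Q_s = 204.2 kg/h ÷ 3600 s/h = 0.0567222 kg/s
t_res = M / Q_s = 4.65 / 0.0567222 = 81.9785 s
Convert to SI: D = 0.1337 m, h = 0.00852 m, N = 81.9/60 = 1.365 rev/s
Shear rate: γ̇ = πDN/h = π·0.1337·1.365/0.00852 = 67.2937 s⁻¹
ΔT = η·γ̇²·t_res / (ρ·cp) = 318 · (67.2937)² · 81.9785 / (933 · 2169) = 58.3357 K

value=58.34 K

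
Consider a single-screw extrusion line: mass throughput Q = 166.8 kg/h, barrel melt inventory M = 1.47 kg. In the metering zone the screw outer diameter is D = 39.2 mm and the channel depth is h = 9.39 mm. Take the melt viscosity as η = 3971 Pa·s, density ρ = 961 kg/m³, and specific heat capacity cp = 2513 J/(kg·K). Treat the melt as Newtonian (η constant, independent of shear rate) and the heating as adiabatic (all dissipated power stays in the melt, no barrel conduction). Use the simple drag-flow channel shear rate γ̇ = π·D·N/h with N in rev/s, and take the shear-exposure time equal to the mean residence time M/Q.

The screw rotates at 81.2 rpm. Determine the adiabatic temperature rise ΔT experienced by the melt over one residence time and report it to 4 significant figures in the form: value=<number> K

value=16.43 K

Q_s = Q / 3600 = 166.8 / 3600 = 0.0463333 kg/s
Mean residence time: t_res = M/Q_s = 1.47 kg / 0.0463333 kg/s = 31.7266 s
D = 39.2 mm = 0.0392 m;  h = 9.39 mm = 0.00939 m;  N = 81.2 rpm / 60 = 1.35333 rev/s
γ̇ = π D N / h = (π)(0.0392)(1.35333) / 0.00939 = 17.7491 s⁻¹
ΔT = η·γ̇²·t_res / (ρ·cp) = 3971 · (17.7491)² · 31.7266 / (961 · 2513) = 16.4346 K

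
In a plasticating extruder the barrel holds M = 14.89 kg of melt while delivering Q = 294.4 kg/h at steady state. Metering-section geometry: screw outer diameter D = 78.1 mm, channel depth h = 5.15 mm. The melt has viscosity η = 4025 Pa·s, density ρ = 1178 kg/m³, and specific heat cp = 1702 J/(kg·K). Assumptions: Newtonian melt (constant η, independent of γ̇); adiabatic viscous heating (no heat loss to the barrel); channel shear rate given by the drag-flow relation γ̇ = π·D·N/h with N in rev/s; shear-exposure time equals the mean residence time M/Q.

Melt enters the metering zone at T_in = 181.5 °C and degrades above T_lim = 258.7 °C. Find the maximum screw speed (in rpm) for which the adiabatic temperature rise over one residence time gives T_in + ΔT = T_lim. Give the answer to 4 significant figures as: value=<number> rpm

value=18.30 rpm

Q_s = Q / 3600 = 294.4 / 3600 = 0.0817778 kg/s
Mean residence time: t_res = M/Q_s = 14.89 kg / 0.0817778 kg/s = 182.079 s
D = 78.1 mm = 0.0781 m;  h = 5.15 mm = 0.00515 m
ΔT_a = T_lim − T_in = 258.7 °C − 181.5 °C = 77.2 K
γ̇_max² = ΔT_a·ρ·cp / (η·t_res) = [77.2 × 1178 × 1702] / [4025 × 182.079] = 211.201 s⁻²
γ̇_max = √211.201 = 14.5328 s⁻¹
Solve γ̇ = πDN/h for N: N_max = γ̇_max·h/(π·D) = 14.5328 × 0.00515 / (π × 0.0781) = 0.305039 rev/s = 18.3023 rpm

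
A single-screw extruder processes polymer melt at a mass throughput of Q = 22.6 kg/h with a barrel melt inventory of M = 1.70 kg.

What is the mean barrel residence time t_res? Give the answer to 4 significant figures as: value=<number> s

value=270.8 s

Q_s = Q / 3600 = 22.6 / 3600 = 0.00627778 kg/s
t_res = M / Q_s = 1.70 ÷ 0.00627778 = 270.796 s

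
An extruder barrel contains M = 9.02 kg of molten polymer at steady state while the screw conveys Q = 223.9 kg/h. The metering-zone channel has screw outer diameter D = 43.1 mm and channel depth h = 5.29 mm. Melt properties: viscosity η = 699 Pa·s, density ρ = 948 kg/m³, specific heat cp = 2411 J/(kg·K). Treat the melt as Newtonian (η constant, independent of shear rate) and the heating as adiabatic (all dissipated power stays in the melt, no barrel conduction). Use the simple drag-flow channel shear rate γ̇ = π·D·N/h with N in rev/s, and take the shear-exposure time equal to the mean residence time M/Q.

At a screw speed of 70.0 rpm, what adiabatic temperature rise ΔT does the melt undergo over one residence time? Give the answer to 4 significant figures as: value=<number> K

Throughput in SI: Q_s = 223.9 kg/h ÷ 3600 s/h = 0.0621944 kg/s
t_res = M / Q_s = 9.02 ÷ 0.0621944 = 145.029 s
D = 43.1 mm = 0.0431 m;  h = 5.29 mm = 0.00529 m;  N = 70.0 rpm / 60 = 1.16667 rev/s
Shear rate: γ̇ = πDN/h = π·0.0431·1.16667/0.00529 = 29.862 s⁻¹
Adiabatic rise: ΔT = η γ̇² t_res / (ρ cp) = 699·(29.862)²·145.029 / (948·2411) = 39.5515 K

value=39.55 K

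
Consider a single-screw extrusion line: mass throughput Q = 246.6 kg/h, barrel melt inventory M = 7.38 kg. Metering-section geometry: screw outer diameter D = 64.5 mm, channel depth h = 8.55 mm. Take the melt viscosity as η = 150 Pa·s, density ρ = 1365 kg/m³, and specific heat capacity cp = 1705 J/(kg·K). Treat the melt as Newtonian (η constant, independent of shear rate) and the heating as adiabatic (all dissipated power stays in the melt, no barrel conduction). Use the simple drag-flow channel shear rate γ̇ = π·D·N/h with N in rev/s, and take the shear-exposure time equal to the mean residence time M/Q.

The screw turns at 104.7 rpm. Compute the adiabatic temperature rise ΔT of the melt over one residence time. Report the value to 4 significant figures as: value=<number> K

Convert throughput: Q = 246.6 kg/h = 246.6/3600 = 0.0685 kg/s
Mean residence time: t_res = M/Q_s = 7.38 kg / 0.0685 kg/s = 107.737 s
Geometry in metres: D = 64.5 mm → 0.0645 m, h = 8.55 mm → 0.00855 m; screw speed N = 104.7 rpm = 1.745 rev/s
Shear rate: γ̇ = πDN/h = π·0.0645·1.745/0.00855 = 41.356 s⁻¹
ΔT = η·γ̇²·t_res / (ρ·cp) = 150 · (41.356)² · 107.737 / (1365 · 1705) = 11.8762 K

value=11.88 K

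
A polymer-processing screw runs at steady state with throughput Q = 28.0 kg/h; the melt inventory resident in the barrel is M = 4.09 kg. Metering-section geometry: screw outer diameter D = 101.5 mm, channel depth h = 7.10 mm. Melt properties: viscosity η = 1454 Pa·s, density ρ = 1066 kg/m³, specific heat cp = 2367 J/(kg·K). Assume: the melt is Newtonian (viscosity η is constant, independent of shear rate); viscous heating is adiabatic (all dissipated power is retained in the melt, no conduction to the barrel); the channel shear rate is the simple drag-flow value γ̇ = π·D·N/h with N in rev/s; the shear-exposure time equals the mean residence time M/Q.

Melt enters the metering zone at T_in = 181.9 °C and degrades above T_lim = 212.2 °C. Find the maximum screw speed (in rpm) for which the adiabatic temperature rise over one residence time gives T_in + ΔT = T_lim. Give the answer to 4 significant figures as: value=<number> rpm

value=13.36 rpm

Throughput in SI: Q_s = 28.0 kg/h ÷ 3600 s/h = 0.00777778 kg/s
t_res = M / Q_s = 4.09 ÷ 0.00777778 = 525.857 s
Convert to metres: D = 0.1015 m, h = 0.0071 m
ΔT_a = T_lim − T_in = 212.2 − 181.9 = 30.3 K
γ̇_max² = ΔT_a·ρ·cp / (η·t_res) = [30.3 × 1066 × 2367] / [1454 × 525.857] = 99.9922 s⁻²
γ̇_max = sqrt(99.9922) = 9.99961 s⁻¹
N_max = γ̇_max h / (πD) = 9.99961·0.0071/(π·0.1015) = 0.222651 rev/s → ×60 = 13.3591 rpm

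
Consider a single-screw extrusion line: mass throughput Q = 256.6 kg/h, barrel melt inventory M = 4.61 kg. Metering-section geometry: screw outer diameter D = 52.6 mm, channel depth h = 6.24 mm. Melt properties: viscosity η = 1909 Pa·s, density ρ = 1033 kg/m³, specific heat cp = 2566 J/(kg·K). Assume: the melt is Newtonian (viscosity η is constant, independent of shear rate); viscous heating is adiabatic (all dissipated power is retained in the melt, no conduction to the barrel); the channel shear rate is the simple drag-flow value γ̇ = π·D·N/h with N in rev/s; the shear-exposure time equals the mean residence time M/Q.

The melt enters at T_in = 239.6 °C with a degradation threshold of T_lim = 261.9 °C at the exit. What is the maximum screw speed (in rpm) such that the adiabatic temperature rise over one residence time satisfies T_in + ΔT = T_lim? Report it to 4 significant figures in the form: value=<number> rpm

value=49.57 rpm

Convert throughput: Q = 256.6 kg/h = 256.6/3600 = 0.0712778 kg/s
Mean residence time: t_res = M/Q_s = 4.61 kg / 0.0712778 kg/s = 64.6765 s
Convert to metres: D = 0.0526 m, h = 0.00624 m
ΔT_a = T_lim − T_in = 261.9 °C − 239.6 °C = 22.3 K
γ̇_max² = ΔT_a·ρ·cp/(η·t_res) = 22.3·1033·2566/(1909·64.6765) = 478.75 s⁻²
Take the square root: γ̇_max = √(478.75) = 21.8804 s⁻¹
N_max = γ̇_max h / (πD) = 21.8804·0.00624/(π·0.0526) = 0.826235 rev/s → ×60 = 49.5741 rpm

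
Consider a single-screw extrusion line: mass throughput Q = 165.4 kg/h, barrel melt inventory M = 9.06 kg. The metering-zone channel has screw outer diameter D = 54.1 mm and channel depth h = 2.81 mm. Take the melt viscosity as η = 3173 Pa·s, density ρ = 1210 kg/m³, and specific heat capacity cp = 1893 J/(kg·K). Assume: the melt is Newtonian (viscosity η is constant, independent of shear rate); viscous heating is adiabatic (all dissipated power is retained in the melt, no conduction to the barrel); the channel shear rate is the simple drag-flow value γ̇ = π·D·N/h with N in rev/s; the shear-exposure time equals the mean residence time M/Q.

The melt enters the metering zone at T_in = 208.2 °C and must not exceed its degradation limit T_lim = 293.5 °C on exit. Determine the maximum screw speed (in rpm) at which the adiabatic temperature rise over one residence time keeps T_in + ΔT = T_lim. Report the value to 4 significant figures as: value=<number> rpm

Q_s = Q / 3600 = 165.4 / 3600 = 0.0459444 kg/s
Mean residence time: t_res = M/Q_s = 9.06 kg / 0.0459444 kg/s = 197.195 s
Convert to metres: D = 0.0541 m, h = 0.00281 m
Allowable rise: ΔT_a = T_lim − T_in = 293.5 − 208.2 = 85.3 K
γ̇_max² = ΔT_a·ρ·cp/(η·t_res) = 85.3·1210·1893/(3173·197.195) = 312.262 s⁻²
γ̇_max = √312.262 = 17.6709 s⁻¹
N_max = γ̇_max h / (πD) = 17.6709·0.00281/(π·0.0541) = 0.292159 rev/s → ×60 = 17.5295 rpm

value=17.53 rpm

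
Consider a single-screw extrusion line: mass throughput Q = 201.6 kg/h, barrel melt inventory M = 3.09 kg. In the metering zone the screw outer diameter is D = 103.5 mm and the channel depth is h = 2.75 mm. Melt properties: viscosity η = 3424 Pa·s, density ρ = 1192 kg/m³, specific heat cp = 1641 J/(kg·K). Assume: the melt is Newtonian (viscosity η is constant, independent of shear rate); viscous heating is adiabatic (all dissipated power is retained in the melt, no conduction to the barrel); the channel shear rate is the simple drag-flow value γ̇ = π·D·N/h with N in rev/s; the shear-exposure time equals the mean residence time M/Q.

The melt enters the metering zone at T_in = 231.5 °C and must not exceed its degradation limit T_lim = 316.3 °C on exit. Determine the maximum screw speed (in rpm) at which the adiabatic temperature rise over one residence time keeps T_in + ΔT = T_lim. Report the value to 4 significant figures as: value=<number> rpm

Throughput in SI: Q_s = 201.6 kg/h ÷ 3600 s/h = 0.056 kg/s
t_res = M / Q_s = 3.09 ÷ 0.056 = 55.1786 s
D = 103.5 mm = 0.1035 m;  h = 2.75 mm = 0.00275 m
Allowable rise: ΔT_a = T_lim − T_in = 316.3 − 231.5 = 84.8 K
γ̇_max² = ΔT_a·ρ·cp / (η·t_res) = [84.8 × 1192 × 1641] / [3424 × 55.1786] = 877.964 s⁻²
γ̇_max = √877.964 = 29.6304 s⁻¹
N_max = γ̇_max h / (πD) = 29.6304·0.00275/(π·0.1035) = 0.2506 rev/s → ×60 = 15.036 rpm

value=15.04 rpm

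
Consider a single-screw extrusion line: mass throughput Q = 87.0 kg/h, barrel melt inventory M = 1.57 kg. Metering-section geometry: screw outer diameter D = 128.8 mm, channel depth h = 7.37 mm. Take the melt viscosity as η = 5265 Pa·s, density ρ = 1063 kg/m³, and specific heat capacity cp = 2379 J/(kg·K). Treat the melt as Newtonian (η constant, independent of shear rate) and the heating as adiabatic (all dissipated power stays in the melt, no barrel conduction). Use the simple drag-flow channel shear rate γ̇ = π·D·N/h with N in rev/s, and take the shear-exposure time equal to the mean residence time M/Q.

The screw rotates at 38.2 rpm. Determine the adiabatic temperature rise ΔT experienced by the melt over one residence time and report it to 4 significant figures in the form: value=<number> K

Convert throughput: Q = 87.0 kg/h = 87.0/3600 = 0.0241667 kg/s
t_res = M / Q_s = 1.57 / 0.0241667 = 64.9655 s
Convert to SI: D = 0.1288 m, h = 0.00737 m, N = 38.2/60 = 0.636667 rev/s
γ̇ = π·D·N / h = π · 0.1288 · 0.636667 / 0.00737 = 34.9551 s⁻¹
Adiabatic rise: ΔT = η γ̇² t_res / (ρ cp) = 5265·(34.9551)²·64.9655 / (1063·2379) = 165.262 K

value=165.3 K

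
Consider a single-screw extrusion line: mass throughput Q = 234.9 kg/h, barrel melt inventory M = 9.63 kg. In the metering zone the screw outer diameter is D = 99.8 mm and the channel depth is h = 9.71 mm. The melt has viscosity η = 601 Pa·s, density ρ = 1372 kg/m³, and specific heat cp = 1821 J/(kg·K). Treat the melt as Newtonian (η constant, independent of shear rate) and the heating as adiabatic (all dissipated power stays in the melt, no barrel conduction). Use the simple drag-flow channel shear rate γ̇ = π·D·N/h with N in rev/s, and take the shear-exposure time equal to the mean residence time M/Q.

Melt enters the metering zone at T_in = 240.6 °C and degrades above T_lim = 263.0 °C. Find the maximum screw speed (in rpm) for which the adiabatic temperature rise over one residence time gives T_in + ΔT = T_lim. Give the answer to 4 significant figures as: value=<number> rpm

Convert throughput: Q = 234.9 kg/h = 234.9/3600 = 0.06525 kg/s
t_res = M / Q_s = 9.63 ÷ 0.06525 = 147.586 s
D = 99.8 mm = 0.0998 m;  h = 9.71 mm = 0.00971 m
ΔT_a = T_lim − T_in = 263.0 − 240.6 = 22.4 K
γ̇_max² = ΔT_a·ρ·cp/(η·t_res) = 22.4·1372·1821/(601·147.586) = 630.945 s⁻²
Take the square root: γ̇_max = √(630.945) = 25.1186 s⁻¹
N_max = γ̇_max h / (πD) = 25.1186·0.00971/(π·0.0998) = 0.77792 rev/s → ×60 = 46.6752 rpm

value=46.68 rpm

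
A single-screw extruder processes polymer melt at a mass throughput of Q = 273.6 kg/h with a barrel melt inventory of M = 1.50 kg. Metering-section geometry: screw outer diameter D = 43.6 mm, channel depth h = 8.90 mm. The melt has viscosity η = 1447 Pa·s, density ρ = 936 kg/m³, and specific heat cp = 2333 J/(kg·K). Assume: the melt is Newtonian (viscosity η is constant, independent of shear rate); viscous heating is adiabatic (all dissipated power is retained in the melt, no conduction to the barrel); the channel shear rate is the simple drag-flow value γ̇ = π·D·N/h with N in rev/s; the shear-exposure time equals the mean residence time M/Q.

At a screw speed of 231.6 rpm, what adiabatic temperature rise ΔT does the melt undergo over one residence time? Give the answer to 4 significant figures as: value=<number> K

value=46.16 K

Q_s = Q / 3600 = 273.6 / 3600 = 0.076 kg/s
t_res = M / Q_s = 1.50 ÷ 0.076 = 19.7368 s
Convert to SI: D = 0.0436 m, h = 0.0089 m, N = 231.6/60 = 3.86 rev/s
Shear rate: γ̇ = πDN/h = π·0.0436·3.86/0.0089 = 59.4065 s⁻¹
ΔT = η·γ̇²·t_res / (ρ·cp) = 1447 · (59.4065)² · 19.7368 / (936 · 2333) = 46.1554 K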